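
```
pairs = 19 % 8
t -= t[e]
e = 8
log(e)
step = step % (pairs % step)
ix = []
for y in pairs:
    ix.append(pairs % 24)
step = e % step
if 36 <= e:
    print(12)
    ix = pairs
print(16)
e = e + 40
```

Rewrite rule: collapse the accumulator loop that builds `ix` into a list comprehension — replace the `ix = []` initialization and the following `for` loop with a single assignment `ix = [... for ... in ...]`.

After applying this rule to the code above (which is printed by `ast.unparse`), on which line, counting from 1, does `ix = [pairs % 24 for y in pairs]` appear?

Transformed code:
pairs = 19 % 8
t -= t[e]
e = 8
log(e)
step = step % (pairs % step)
ix = [pairs % 24 for y in pairs]
step = e % step
if 36 <= e:
    print(12)
    ix = pairs
print(16)
e = e + 40

6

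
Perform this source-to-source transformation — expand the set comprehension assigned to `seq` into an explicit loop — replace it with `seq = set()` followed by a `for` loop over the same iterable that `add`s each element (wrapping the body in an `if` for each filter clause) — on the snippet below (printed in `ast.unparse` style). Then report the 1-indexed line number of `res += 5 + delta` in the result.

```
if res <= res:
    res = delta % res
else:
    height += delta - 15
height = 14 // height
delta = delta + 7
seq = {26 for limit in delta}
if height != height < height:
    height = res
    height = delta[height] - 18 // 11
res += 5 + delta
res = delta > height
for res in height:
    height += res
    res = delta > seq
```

13

Transformed code:
if res <= res:
    res = delta % res
else:
    height += delta - 15
height = 14 // height
delta = delta + 7
seq = set()
for limit in delta:
    seq.add(26)
if height != height < height:
    height = res
    height = delta[height] - 18 // 11
res += 5 + delta
res = delta > height
for res in height:
    height += res
    res = delta > seq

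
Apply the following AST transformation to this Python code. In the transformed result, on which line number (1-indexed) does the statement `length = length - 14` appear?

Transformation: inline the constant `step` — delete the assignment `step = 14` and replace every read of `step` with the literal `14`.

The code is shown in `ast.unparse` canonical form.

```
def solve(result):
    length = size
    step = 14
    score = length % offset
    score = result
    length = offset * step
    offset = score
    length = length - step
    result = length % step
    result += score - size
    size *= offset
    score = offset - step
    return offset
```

Transformed code:
def solve(result):
    length = size
    score = length % offset
    score = result
    length = offset * 14
    offset = score
    length = length - 14
    result = length % 14
    result += score - size
    size *= offset
    score = offset - 14
    return offset

7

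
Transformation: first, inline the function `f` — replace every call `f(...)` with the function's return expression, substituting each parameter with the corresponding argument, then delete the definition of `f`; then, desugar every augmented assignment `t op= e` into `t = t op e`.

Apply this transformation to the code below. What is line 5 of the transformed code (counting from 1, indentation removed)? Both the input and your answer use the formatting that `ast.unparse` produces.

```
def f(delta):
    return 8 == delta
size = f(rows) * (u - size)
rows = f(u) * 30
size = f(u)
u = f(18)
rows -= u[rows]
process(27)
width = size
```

Transformed code:
size = (8 == rows) * (u - size)
rows = (8 == u) * 30
size = 8 == u
u = 8 == 18
rows = rows - u[rows]
process(27)
width = size

rows = rows - u[rows]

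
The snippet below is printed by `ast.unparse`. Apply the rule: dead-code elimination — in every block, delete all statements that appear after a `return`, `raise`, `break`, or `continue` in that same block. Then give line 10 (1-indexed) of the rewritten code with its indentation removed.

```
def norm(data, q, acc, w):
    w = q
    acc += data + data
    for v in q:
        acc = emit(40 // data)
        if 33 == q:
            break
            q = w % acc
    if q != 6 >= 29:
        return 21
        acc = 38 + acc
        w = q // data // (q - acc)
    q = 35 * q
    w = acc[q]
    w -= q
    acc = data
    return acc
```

q = 35 * q

Transformed code:
def norm(data, q, acc, w):
    w = q
    acc += data + data
    for v in q:
        acc = emit(40 // data)
        if 33 == q:
            break
    if q != 6 >= 29:
        return 21
    q = 35 * q
    w = acc[q]
    w -= q
    acc = data
    return acc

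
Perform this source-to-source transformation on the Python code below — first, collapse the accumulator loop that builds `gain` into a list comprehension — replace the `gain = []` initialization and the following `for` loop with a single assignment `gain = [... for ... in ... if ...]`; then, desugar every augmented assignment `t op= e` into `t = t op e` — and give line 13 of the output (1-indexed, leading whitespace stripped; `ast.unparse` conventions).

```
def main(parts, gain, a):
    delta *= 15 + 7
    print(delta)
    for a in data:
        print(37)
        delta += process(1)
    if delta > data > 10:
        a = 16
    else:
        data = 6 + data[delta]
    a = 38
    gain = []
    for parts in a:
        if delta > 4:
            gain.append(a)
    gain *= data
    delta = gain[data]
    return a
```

Transformed code:
def main(parts, gain, a):
    delta = delta * (15 + 7)
    print(delta)
    for a in data:
        print(37)
        delta = delta + process(1)
    if delta > data > 10:
        a = 16
    else:
        data = 6 + data[delta]
    a = 38
    gain = [a for parts in a if delta > 4]
    gain = gain * data
    delta = gain[data]
    return a

gain = gain * data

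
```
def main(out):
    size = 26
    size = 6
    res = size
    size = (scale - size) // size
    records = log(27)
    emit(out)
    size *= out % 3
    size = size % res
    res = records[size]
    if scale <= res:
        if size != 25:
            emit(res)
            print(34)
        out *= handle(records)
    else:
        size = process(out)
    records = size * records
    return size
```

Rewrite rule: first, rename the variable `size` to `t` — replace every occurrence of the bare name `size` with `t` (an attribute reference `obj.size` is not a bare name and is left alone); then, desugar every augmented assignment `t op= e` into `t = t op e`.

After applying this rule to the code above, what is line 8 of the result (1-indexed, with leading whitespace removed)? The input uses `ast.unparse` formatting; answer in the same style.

t = t * (out % 3)

Transformed code:
def main(out):
    t = 26
    t = 6
    res = t
    t = (scale - t) // t
    records = log(27)
    emit(out)
    t = t * (out % 3)
    t = t % res
    res = records[t]
    if scale <= res:
        if t != 25:
            emit(res)
            print(34)
        out = out * handle(records)
    else:
        t = process(out)
    records = t * records
    return t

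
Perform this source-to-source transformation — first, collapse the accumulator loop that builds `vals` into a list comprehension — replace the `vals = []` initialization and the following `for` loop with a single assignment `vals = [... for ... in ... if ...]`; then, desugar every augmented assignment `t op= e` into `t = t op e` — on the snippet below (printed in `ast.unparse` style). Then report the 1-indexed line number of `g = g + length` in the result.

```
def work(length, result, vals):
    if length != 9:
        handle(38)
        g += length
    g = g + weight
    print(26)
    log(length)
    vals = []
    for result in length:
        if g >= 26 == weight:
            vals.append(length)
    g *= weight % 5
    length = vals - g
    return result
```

Transformed code:
def work(length, result, vals):
    if length != 9:
        handle(38)
        g = g + length
    g = g + weight
    print(26)
    log(length)
    vals = [length for result in length if g >= 26 == weight]
    g = g * (weight % 5)
    length = vals - g
    return result

4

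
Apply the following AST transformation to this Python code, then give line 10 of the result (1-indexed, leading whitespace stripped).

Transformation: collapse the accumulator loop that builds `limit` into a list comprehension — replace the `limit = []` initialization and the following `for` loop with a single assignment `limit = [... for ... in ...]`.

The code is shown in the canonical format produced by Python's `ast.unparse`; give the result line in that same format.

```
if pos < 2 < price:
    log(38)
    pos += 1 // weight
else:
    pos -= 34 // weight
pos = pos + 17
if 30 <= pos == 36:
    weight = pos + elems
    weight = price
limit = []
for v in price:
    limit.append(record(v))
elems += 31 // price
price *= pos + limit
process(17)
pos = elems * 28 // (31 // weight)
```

Transformed code:
if pos < 2 < price:
    log(38)
    pos += 1 // weight
else:
    pos -= 34 // weight
pos = pos + 17
if 30 <= pos == 36:
    weight = pos + elems
    weight = price
limit = [record(v) for v in price]
elems += 31 // price
price *= pos + limit
process(17)
pos = elems * 28 // (31 // weight)

limit = [record(v) for v in price]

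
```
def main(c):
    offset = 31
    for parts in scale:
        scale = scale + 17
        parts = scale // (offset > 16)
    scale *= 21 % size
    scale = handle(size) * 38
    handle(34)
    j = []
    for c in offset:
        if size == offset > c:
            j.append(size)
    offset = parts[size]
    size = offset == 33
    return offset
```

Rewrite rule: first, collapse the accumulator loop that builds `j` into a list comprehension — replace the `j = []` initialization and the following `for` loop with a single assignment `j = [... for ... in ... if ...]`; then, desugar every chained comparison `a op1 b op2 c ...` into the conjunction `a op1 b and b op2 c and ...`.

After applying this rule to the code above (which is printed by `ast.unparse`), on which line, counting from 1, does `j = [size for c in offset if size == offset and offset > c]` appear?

9

Transformed code:
def main(c):
    offset = 31
    for parts in scale:
        scale = scale + 17
        parts = scale // (offset > 16)
    scale *= 21 % size
    scale = handle(size) * 38
    handle(34)
    j = [size for c in offset if size == offset and offset > c]
    offset = parts[size]
    size = offset == 33
    return offset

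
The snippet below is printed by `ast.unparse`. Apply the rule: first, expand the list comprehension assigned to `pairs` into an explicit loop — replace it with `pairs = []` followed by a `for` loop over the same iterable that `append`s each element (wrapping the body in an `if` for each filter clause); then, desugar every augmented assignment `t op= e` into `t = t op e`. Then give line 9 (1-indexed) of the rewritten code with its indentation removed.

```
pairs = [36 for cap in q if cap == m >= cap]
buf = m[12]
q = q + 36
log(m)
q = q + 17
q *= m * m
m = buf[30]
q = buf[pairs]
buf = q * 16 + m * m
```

q = q * (m * m)

Transformed code:
pairs = []
for cap in q:
    if cap == m >= cap:
        pairs.append(36)
buf = m[12]
q = q + 36
log(m)
q = q + 17
q = q * (m * m)
m = buf[30]
q = buf[pairs]
buf = q * 16 + m * m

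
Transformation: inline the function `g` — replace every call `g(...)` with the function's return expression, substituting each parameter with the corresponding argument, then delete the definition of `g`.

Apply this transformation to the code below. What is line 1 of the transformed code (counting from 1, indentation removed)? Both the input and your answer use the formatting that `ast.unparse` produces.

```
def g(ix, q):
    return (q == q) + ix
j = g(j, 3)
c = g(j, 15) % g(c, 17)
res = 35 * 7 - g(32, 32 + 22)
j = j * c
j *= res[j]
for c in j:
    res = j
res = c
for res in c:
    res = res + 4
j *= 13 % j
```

Transformed code:
j = (3 == 3) + j
c = ((15 == 15) + j) % ((17 == 17) + c)
res = 35 * 7 - ((32 + 22 == 32 + 22) + 32)
j = j * c
j *= res[j]
for c in j:
    res = j
res = c
for res in c:
    res = res + 4
j *= 13 % j

j = (3 == 3) + j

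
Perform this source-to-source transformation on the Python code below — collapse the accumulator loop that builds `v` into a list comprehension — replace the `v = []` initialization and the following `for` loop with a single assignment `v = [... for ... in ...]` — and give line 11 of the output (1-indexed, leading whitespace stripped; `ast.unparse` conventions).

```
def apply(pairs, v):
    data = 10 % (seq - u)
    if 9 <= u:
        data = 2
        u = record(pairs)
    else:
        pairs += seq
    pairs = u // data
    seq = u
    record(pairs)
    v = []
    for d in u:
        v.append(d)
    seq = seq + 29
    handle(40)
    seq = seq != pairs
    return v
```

Transformed code:
def apply(pairs, v):
    data = 10 % (seq - u)
    if 9 <= u:
        data = 2
        u = record(pairs)
    else:
        pairs += seq
    pairs = u // data
    seq = u
    record(pairs)
    v = [d for d in u]
    seq = seq + 29
    handle(40)
    seq = seq != pairs
    return v

v = [d for d in u]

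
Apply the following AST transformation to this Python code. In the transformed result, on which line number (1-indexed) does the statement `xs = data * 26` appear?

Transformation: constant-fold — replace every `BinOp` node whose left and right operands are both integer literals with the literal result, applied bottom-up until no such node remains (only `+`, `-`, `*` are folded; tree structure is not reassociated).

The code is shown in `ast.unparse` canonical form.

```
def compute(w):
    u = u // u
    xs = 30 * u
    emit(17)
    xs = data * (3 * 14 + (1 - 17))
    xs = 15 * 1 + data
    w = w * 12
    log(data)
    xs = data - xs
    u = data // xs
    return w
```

Transformed code:
def compute(w):
    u = u // u
    xs = 30 * u
    emit(17)
    xs = data * 26
    xs = 15 + data
    w = w * 12
    log(data)
    xs = data - xs
    u = data // xs
    return w

5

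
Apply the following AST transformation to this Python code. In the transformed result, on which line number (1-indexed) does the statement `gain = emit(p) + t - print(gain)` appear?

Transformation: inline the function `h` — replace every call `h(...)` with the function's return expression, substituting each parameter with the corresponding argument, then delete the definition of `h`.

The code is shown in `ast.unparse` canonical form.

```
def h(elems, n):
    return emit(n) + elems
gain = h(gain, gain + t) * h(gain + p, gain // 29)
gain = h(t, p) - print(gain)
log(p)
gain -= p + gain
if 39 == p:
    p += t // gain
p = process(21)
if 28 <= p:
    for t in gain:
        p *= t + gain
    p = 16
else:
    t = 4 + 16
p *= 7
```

Transformed code:
gain = (emit(gain + t) + gain) * (emit(gain // 29) + (gain + p))
gain = emit(p) + t - print(gain)
log(p)
gain -= p + gain
if 39 == p:
    p += t // gain
p = process(21)
if 28 <= p:
    for t in gain:
        p *= t + gain
    p = 16
else:
    t = 4 + 16
p *= 7

2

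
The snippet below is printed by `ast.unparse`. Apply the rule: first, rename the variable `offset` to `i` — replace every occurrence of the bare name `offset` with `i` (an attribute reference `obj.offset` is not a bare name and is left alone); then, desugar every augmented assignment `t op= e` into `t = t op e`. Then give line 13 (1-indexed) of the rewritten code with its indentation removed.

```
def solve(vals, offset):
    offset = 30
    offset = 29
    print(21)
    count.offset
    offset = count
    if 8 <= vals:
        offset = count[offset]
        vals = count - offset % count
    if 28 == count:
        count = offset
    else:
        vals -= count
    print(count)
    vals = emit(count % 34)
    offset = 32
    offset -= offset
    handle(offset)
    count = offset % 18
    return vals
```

Transformed code:
def solve(vals, i):
    i = 30
    i = 29
    print(21)
    count.offset
    i = count
    if 8 <= vals:
        i = count[i]
        vals = count - i % count
    if 28 == count:
        count = i
    else:
        vals = vals - count
    print(count)
    vals = emit(count % 34)
    i = 32
    i = i - i
    handle(i)
    count = i % 18
    return vals

vals = vals - count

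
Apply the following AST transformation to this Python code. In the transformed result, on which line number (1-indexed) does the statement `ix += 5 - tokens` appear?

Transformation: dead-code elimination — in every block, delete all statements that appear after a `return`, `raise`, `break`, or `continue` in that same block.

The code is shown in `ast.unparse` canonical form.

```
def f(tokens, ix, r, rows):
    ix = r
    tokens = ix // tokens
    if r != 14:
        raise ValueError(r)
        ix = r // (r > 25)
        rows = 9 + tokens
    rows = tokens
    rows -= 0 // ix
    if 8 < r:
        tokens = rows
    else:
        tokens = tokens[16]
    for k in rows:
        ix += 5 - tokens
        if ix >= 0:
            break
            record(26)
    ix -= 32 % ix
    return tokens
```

13

Transformed code:
def f(tokens, ix, r, rows):
    ix = r
    tokens = ix // tokens
    if r != 14:
        raise ValueError(r)
    rows = tokens
    rows -= 0 // ix
    if 8 < r:
        tokens = rows
    else:
        tokens = tokens[16]
    for k in rows:
        ix += 5 - tokens
        if ix >= 0:
            break
    ix -= 32 % ix
    return tokens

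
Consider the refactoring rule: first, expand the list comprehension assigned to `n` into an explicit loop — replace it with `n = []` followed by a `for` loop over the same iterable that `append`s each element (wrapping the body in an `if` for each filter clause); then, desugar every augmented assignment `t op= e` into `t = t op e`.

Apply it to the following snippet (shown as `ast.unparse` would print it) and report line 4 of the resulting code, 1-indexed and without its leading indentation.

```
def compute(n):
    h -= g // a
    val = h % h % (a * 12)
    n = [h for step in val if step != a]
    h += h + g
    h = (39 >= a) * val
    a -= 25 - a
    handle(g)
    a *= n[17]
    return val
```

Transformed code:
def compute(n):
    h = h - g // a
    val = h % h % (a * 12)
    n = []
    for step in val:
        if step != a:
            n.append(h)
    h = h + (h + g)
    h = (39 >= a) * val
    a = a - (25 - a)
    handle(g)
    a = a * n[17]
    return val

n = []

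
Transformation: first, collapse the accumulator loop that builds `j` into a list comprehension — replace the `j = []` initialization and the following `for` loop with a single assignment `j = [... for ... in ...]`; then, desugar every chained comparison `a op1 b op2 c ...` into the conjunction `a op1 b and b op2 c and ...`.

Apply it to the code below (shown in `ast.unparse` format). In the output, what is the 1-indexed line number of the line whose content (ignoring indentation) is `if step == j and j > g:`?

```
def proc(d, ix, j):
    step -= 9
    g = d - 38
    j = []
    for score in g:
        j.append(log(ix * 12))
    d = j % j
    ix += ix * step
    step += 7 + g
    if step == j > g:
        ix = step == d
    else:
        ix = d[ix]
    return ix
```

8

Transformed code:
def proc(d, ix, j):
    step -= 9
    g = d - 38
    j = [log(ix * 12) for score in g]
    d = j % j
    ix += ix * step
    step += 7 + g
    if step == j and j > g:
        ix = step == d
    else:
        ix = d[ix]
    return ix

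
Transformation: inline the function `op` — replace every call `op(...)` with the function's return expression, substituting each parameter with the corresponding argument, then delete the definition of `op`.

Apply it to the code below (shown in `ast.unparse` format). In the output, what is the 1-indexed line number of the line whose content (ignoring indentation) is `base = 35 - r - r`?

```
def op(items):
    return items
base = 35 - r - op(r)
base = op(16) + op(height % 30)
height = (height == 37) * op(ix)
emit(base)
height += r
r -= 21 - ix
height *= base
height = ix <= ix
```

Transformed code:
base = 35 - r - r
base = 16 + height % 30
height = (height == 37) * ix
emit(base)
height += r
r -= 21 - ix
height *= base
height = ix <= ix

1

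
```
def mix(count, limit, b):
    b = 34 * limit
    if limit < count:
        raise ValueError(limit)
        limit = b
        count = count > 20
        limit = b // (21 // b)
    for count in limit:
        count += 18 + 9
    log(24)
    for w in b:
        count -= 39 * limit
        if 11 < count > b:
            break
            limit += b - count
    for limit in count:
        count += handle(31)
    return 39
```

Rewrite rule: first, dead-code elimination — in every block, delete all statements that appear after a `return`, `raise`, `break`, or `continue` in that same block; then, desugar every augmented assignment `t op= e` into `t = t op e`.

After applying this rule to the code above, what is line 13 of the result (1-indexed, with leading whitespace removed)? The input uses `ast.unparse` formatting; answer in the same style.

Transformed code:
def mix(count, limit, b):
    b = 34 * limit
    if limit < count:
        raise ValueError(limit)
    for count in limit:
        count = count + (18 + 9)
    log(24)
    for w in b:
        count = count - 39 * limit
        if 11 < count > b:
            break
    for limit in count:
        count = count + handle(31)
    return 39

count = count + handle(31)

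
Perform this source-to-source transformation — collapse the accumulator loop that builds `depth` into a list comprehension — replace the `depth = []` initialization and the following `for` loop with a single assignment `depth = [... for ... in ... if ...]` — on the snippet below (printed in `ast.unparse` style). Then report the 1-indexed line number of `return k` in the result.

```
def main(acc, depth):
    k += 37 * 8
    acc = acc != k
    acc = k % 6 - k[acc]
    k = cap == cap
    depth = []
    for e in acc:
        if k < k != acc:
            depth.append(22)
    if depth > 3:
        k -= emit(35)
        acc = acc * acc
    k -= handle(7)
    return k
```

11

Transformed code:
def main(acc, depth):
    k += 37 * 8
    acc = acc != k
    acc = k % 6 - k[acc]
    k = cap == cap
    depth = [22 for e in acc if k < k != acc]
    if depth > 3:
        k -= emit(35)
        acc = acc * acc
    k -= handle(7)
    return k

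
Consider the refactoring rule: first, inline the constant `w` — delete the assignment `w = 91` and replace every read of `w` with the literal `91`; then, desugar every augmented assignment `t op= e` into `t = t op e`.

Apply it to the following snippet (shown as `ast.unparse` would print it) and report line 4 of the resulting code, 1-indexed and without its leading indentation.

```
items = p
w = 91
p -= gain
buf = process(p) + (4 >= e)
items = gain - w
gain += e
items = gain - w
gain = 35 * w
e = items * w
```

items = gain - 91

Transformed code:
items = p
p = p - gain
buf = process(p) + (4 >= e)
items = gain - 91
gain = gain + e
items = gain - 91
gain = 35 * 91
e = items * 91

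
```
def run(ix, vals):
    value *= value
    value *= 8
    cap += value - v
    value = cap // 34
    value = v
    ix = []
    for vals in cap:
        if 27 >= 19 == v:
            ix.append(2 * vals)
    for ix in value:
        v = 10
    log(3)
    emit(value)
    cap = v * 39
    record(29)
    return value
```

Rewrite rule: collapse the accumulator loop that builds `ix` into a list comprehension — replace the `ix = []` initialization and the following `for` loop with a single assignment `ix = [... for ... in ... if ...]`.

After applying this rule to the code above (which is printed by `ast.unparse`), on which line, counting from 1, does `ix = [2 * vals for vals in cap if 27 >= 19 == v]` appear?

7

Transformed code:
def run(ix, vals):
    value *= value
    value *= 8
    cap += value - v
    value = cap // 34
    value = v
    ix = [2 * vals for vals in cap if 27 >= 19 == v]
    for ix in value:
        v = 10
    log(3)
    emit(value)
    cap = v * 39
    record(29)
    return value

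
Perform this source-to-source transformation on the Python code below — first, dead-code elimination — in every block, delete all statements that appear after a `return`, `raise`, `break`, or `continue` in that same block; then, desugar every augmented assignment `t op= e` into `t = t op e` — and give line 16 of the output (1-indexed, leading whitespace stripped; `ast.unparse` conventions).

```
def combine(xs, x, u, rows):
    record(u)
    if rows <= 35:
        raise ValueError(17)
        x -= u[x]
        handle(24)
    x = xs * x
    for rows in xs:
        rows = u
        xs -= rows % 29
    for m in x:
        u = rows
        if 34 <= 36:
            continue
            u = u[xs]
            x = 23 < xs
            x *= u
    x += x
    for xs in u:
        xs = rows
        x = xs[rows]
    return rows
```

x = xs[rows]

Transformed code:
def combine(xs, x, u, rows):
    record(u)
    if rows <= 35:
        raise ValueError(17)
    x = xs * x
    for rows in xs:
        rows = u
        xs = xs - rows % 29
    for m in x:
        u = rows
        if 34 <= 36:
            continue
    x = x + x
    for xs in u:
        xs = rows
        x = xs[rows]
    return rows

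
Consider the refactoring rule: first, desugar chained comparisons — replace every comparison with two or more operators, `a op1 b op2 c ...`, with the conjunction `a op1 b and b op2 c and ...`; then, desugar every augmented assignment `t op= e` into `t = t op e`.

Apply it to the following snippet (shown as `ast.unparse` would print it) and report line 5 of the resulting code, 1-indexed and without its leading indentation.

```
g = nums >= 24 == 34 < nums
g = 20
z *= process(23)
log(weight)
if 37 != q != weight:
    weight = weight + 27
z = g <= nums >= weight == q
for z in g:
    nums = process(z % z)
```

if 37 != q and q != weight:

Transformed code:
g = nums >= 24 and 24 == 34 and (34 < nums)
g = 20
z = z * process(23)
log(weight)
if 37 != q and q != weight:
    weight = weight + 27
z = g <= nums and nums >= weight and (weight == q)
for z in g:
    nums = process(z % z)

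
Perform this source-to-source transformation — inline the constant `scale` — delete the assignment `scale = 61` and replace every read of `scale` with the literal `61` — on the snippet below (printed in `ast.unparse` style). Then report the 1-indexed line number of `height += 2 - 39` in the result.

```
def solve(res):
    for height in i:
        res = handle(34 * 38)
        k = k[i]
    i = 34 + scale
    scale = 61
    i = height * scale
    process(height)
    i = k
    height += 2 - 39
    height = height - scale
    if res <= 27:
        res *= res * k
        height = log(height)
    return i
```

9

Transformed code:
def solve(res):
    for height in i:
        res = handle(34 * 38)
        k = k[i]
    i = 34 + 61
    i = height * 61
    process(height)
    i = k
    height += 2 - 39
    height = height - 61
    if res <= 27:
        res *= res * k
        height = log(height)
    return i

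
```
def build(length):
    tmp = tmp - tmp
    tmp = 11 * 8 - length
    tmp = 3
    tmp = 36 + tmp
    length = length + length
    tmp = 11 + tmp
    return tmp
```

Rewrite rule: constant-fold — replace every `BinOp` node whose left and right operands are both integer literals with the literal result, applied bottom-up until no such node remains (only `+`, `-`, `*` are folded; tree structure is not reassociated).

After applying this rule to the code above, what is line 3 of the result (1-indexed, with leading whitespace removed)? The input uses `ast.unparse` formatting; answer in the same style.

tmp = 88 - length

Transformed code:
def build(length):
    tmp = tmp - tmp
    tmp = 88 - length
    tmp = 3
    tmp = 36 + tmp
    length = length + length
    tmp = 11 + tmp
    return tmp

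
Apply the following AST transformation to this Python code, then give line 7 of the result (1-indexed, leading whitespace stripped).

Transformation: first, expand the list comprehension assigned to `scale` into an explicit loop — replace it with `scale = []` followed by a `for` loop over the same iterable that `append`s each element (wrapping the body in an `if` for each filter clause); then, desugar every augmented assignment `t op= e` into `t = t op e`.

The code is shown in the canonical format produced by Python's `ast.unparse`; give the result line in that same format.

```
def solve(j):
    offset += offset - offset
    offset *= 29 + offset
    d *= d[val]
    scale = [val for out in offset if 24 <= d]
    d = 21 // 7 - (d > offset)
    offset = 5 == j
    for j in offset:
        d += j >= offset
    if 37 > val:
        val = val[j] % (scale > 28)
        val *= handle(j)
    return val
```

Transformed code:
def solve(j):
    offset = offset + (offset - offset)
    offset = offset * (29 + offset)
    d = d * d[val]
    scale = []
    for out in offset:
        if 24 <= d:
            scale.append(val)
    d = 21 // 7 - (d > offset)
    offset = 5 == j
    for j in offset:
        d = d + (j >= offset)
    if 37 > val:
        val = val[j] % (scale > 28)
        val = val * handle(j)
    return val

if 24 <= d:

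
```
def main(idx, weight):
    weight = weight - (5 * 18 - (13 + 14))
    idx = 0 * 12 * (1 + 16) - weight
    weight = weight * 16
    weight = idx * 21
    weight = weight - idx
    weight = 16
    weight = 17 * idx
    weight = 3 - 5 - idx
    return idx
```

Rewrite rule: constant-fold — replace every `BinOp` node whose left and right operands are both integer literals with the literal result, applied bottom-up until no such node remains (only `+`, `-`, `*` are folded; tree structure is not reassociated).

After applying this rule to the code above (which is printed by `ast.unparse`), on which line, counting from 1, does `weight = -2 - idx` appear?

Transformed code:
def main(idx, weight):
    weight = weight - 63
    idx = 0 - weight
    weight = weight * 16
    weight = idx * 21
    weight = weight - idx
    weight = 16
    weight = 17 * idx
    weight = -2 - idx
    return idx

9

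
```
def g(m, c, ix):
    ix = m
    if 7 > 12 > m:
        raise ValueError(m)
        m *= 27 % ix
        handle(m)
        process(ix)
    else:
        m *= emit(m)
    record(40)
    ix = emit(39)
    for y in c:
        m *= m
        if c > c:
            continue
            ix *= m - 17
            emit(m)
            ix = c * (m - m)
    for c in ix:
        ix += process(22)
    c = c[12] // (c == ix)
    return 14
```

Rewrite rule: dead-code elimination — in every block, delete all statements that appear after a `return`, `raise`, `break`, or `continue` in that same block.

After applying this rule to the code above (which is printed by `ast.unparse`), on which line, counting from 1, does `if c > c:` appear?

Transformed code:
def g(m, c, ix):
    ix = m
    if 7 > 12 > m:
        raise ValueError(m)
    else:
        m *= emit(m)
    record(40)
    ix = emit(39)
    for y in c:
        m *= m
        if c > c:
            continue
    for c in ix:
        ix += process(22)
    c = c[12] // (c == ix)
    return 14

11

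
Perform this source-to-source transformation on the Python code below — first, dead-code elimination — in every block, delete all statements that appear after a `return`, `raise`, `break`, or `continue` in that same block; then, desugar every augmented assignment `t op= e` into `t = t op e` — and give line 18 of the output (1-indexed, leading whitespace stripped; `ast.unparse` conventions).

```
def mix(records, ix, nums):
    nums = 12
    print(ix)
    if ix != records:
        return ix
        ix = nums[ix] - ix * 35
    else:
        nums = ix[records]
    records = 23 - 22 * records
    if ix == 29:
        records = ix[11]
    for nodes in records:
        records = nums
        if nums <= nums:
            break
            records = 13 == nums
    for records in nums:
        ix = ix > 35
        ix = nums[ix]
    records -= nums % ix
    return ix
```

Transformed code:
def mix(records, ix, nums):
    nums = 12
    print(ix)
    if ix != records:
        return ix
    else:
        nums = ix[records]
    records = 23 - 22 * records
    if ix == 29:
        records = ix[11]
    for nodes in records:
        records = nums
        if nums <= nums:
            break
    for records in nums:
        ix = ix > 35
        ix = nums[ix]
    records = records - nums % ix
    return ix

records = records - nums % ix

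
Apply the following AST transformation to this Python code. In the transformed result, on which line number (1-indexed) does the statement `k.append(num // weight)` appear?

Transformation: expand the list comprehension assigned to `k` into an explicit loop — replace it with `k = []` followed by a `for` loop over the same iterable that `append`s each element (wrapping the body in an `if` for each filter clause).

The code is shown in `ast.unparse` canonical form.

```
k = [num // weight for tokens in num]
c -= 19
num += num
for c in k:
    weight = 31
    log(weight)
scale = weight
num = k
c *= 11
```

3

Transformed code:
k = []
for tokens in num:
    k.append(num // weight)
c -= 19
num += num
for c in k:
    weight = 31
    log(weight)
scale = weight
num = k
c *= 11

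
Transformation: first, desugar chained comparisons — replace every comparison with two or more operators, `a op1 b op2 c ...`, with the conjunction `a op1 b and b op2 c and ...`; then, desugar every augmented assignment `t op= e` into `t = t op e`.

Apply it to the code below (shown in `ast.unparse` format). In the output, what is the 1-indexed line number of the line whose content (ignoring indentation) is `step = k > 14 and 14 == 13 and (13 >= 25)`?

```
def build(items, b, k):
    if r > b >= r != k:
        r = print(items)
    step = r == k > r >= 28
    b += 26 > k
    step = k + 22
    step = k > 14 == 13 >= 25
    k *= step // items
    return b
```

Transformed code:
def build(items, b, k):
    if r > b and b >= r and (r != k):
        r = print(items)
    step = r == k and k > r and (r >= 28)
    b = b + (26 > k)
    step = k + 22
    step = k > 14 and 14 == 13 and (13 >= 25)
    k = k * (step // items)
    return b

7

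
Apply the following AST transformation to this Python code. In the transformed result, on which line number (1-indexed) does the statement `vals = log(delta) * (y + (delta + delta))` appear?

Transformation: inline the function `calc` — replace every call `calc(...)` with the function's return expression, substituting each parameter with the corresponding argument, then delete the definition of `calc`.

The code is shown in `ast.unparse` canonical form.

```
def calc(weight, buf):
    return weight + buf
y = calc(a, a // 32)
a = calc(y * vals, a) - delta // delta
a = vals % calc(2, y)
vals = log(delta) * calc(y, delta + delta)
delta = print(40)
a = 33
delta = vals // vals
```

Transformed code:
y = a + a // 32
a = y * vals + a - delta // delta
a = vals % (2 + y)
vals = log(delta) * (y + (delta + delta))
delta = print(40)
a = 33
delta = vals // vals

4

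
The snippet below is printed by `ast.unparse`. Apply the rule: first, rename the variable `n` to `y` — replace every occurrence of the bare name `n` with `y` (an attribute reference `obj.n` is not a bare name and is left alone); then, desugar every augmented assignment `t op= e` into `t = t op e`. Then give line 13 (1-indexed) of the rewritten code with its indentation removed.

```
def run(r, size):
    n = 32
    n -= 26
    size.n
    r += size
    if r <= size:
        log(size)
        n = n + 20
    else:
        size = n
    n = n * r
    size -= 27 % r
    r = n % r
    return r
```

Transformed code:
def run(r, size):
    y = 32
    y = y - 26
    size.n
    r = r + size
    if r <= size:
        log(size)
        y = y + 20
    else:
        size = y
    y = y * r
    size = size - 27 % r
    r = y % r
    return r

r = y % r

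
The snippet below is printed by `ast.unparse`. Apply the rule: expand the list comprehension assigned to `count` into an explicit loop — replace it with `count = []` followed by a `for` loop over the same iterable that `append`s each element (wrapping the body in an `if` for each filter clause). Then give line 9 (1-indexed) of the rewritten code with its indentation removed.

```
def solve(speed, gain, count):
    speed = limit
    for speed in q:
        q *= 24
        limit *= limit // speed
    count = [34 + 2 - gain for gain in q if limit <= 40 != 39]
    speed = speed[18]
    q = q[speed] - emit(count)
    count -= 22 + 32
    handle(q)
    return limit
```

count.append(34 + 2 - gain)

Transformed code:
def solve(speed, gain, count):
    speed = limit
    for speed in q:
        q *= 24
        limit *= limit // speed
    count = []
    for gain in q:
        if limit <= 40 != 39:
            count.append(34 + 2 - gain)
    speed = speed[18]
    q = q[speed] - emit(count)
    count -= 22 + 32
    handle(q)
    return limit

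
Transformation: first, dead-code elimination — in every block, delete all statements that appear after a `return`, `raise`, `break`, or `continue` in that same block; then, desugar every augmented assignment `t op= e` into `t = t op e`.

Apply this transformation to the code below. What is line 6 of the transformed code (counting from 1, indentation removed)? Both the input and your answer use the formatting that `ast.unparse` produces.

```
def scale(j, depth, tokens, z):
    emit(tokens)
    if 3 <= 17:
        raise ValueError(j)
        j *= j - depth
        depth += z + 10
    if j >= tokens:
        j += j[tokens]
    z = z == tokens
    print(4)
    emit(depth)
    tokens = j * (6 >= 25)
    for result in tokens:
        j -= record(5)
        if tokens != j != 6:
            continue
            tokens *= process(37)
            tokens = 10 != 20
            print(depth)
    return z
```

Transformed code:
def scale(j, depth, tokens, z):
    emit(tokens)
    if 3 <= 17:
        raise ValueError(j)
    if j >= tokens:
        j = j + j[tokens]
    z = z == tokens
    print(4)
    emit(depth)
    tokens = j * (6 >= 25)
    for result in tokens:
        j = j - record(5)
        if tokens != j != 6:
            continue
    return z

j = j + j[tokens]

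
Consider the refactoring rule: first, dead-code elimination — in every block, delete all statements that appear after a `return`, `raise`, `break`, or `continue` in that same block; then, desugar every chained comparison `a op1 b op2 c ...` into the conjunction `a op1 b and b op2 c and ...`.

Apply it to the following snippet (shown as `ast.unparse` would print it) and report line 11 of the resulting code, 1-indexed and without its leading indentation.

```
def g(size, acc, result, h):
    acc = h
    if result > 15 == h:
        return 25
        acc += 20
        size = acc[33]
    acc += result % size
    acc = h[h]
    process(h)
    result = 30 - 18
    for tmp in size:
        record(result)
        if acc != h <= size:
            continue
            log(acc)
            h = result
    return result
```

if acc != h and h <= size:

Transformed code:
def g(size, acc, result, h):
    acc = h
    if result > 15 and 15 == h:
        return 25
    acc += result % size
    acc = h[h]
    process(h)
    result = 30 - 18
    for tmp in size:
        record(result)
        if acc != h and h <= size:
            continue
    return result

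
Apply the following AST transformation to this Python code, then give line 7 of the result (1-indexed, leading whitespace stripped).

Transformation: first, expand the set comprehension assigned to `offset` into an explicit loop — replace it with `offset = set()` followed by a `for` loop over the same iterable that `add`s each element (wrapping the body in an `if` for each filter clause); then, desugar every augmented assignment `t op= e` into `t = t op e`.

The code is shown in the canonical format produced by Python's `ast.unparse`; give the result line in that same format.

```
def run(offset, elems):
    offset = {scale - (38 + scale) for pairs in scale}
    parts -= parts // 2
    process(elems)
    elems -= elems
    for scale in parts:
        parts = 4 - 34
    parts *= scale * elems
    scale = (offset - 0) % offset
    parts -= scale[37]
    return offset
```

Transformed code:
def run(offset, elems):
    offset = set()
    for pairs in scale:
        offset.add(scale - (38 + scale))
    parts = parts - parts // 2
    process(elems)
    elems = elems - elems
    for scale in parts:
        parts = 4 - 34
    parts = parts * (scale * elems)
    scale = (offset - 0) % offset
    parts = parts - scale[37]
    return offset

elems = elems - elems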